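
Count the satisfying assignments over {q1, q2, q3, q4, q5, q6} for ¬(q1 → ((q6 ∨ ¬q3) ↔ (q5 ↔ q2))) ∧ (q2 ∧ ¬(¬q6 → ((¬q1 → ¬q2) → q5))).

Initial set: {(¬(q1 → ((q6 ∨ ¬q3) ↔ (q5 ↔ q2))) ∧ (q2 ∧ ¬(¬q6 → ((¬q1 → ¬q2) → q5))))}.
(¬(q1 → ((q6 ∨ ¬q3) ↔ (q5 ↔ q2))) ∧ (q2 ∧ ¬(¬q6 → ((¬q1 → ¬q2) → q5)))): α-rule — add ¬(q1 → ((q6 ∨ ¬q3) ↔ (q5 ↔ q2))), (q2 ∧ ¬(¬q6 → ((¬q1 → ¬q2) → q5))).
¬(q1 → ((q6 ∨ ¬q3) ↔ (q5 ↔ q2))): α-rule — add q1, ¬((q6 ∨ ¬q3) ↔ (q5 ↔ q2)).
(q2 ∧ ¬(¬q6 → ((¬q1 → ¬q2) → q5))): α-rule — add q2, ¬(¬q6 → ((¬q1 → ¬q2) → q5)).
¬(¬q6 → ((¬q1 → ¬q2) → q5)): α-rule — add ¬q6, ¬((¬q1 → ¬q2) → q5).
¬((¬q1 → ¬q2) → q5): α-rule — add (¬q1 → ¬q2), ¬q5.
¬((q6 ∨ ¬q3) ↔ (q5 ↔ q2)): β-rule — branch into (q6 ∨ ¬q3), ¬(q5 ↔ q2)  //  ¬(q6 ∨ ¬q3), (q5 ↔ q2).
  branch 1 (add (q6 ∨ ¬q3), ¬(q5 ↔ q2)):
    (¬q1 → ¬q2): β-rule — branch into ¬¬q1  //  ¬q2.
      branch 1.1 (add ¬¬q1):
        (q6 ∨ ¬q3): β-rule — branch into q6  //  ¬q3.
          branch 1.1.1 (add q6):
            × closes — contains both q6 and ¬q6.
          branch 1.1.2 (add ¬q3):
            ¬(q5 ↔ q2): β-rule — branch into q5, ¬q2  //  ¬q5, q2.
              branch 1.1.2.1 (add q5, ¬q2):
                × closes — contains both q5 and ¬q5.
              branch 1.1.2.2 (add ¬q5, q2):
                ○ open, literals {q1=T, q2=T, q3=F, q5=F, q6=F}.
      branch 1.2 (add ¬q2):
        × closes — contains both q2 and ¬q2.
  branch 2 (add ¬(q6 ∨ ¬q3), (q5 ↔ q2)):
    ¬(q6 ∨ ¬q3): α-rule — add ¬q6, ¬¬q3.
    (¬q1 → ¬q2): β-rule — branch into ¬¬q1  //  ¬q2.
      branch 2.1 (add ¬¬q1):
        (q5 ↔ q2): β-rule — branch into q5, q2  //  ¬q5, ¬q2.
          branch 2.1.1 (add q5, q2):
            × closes — contains both q5 and ¬q5.
          branch 2.1.2 (add ¬q5, ¬q2):
            × closes — contains both q2 and ¬q2.
      branch 2.2 (add ¬q2):
        × closes — contains both q2 and ¬q2.
6 branches closed, 1 open.
Each open branch fixes some atoms; the unmentioned ones are free. Counting distinct full assignments: branch {q1=T, q2=T, q3=F, q5=F, q6=F} (q4) contributes 2 new. Total: 2.

2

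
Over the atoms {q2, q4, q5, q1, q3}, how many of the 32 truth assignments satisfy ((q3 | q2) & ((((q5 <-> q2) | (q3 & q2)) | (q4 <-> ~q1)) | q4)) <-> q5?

16

Initial set: {T (((q3 | q2) & ((((q5 <-> q2) | (q3 & q2)) | (q4 <-> ~q1)) | q4)) <-> q5)}.
T (((q3 | q2) & ((((q5 <-> q2) | (q3 & q2)) | (q4 <-> ~q1)) | q4)) <-> q5): β-rule — branch into T ((q3 | q2) & ((((q5 <-> q2) | (q3 & q2)) | (q4 <-> ~q1)) | q4)), T q5  //  F ((q3 | q2) & ((((q5 <-> q2) | (q3 & q2)) | (q4 <-> ~q1)) | q4)), F q5.
  branch 1 (add T ((q3 | q2) & ((((q5 <-> q2) | (q3 & q2)) | (q4 <-> ~q1)) | q4)), T q5):
    T ((q3 | q2) & ((((q5 <-> q2) | (q3 & q2)) | (q4 <-> ~q1)) | q4)): α-rule — add T (q3 | q2), T ((((q5 <-> q2) | (q3 & q2)) | (q4 <-> ~q1)) | q4).
    T (q3 | q2): β-rule — branch into T q3  //  T q2.
      branch 1.1 (add T q3):
        T ((((q5 <-> q2) | (q3 & q2)) | (q4 <-> ~q1)) | q4): β-rule — branch into T (((q5 <-> q2) | (q3 & q2)) | (q4 <-> ~q1))  //  T q4.
          branch 1.1.1 (add T (((q5 <-> q2) | (q3 & q2)) | (q4 <-> ~q1))):
            T (((q5 <-> q2) | (q3 & q2)) | (q4 <-> ~q1)): β-rule — branch into T ((q5 <-> q2) | (q3 & q2))  //  T (q4 <-> ~q1).
              branch 1.1.1.1 (add T ((q5 <-> q2) | (q3 & q2))):
                T ((q5 <-> q2) | (q3 & q2)): β-rule — branch into T (q5 <-> q2)  //  T (q3 & q2).
                  branch 1.1.1.1.1 (add T (q5 <-> q2)):
                    T (q5 <-> q2): β-rule — branch into T q5, T q2  //  F q5, F q2.
                      branch 1.1.1.1.1.1 (add T q5, T q2):
                        ○ open, literals {q2=1, q3=1, q5=1}.
                      branch 1.1.1.1.1.2 (add F q5, F q2):
                        × closes — contains both q5 and ~q5.
                  branch 1.1.1.1.2 (add T (q3 & q2)):
                    T (q3 & q2): α-rule — add T q3, T q2.
                    ○ open, literals {q2=1, q3=1, q5=1}.
              branch 1.1.1.2 (add T (q4 <-> ~q1)):
                T (q4 <-> ~q1): β-rule — branch into T q4, T ~q1  //  F q4, F ~q1.
                  branch 1.1.1.2.1 (add T q4, T ~q1):
                    ○ open, literals {q1=0, q3=1, q4=1, q5=1}.
                  branch 1.1.1.2.2 (add F q4, F ~q1):
                    ○ open, literals {q1=1, q3=1, q4=0, q5=1}.
          branch 1.1.2 (add T q4):
            ○ open, literals {q3=1, q4=1, q5=1}.
      branch 1.2 (add T q2):
        T ((((q5 <-> q2) | (q3 & q2)) | (q4 <-> ~q1)) | q4): β-rule — branch into T (((q5 <-> q2) | (q3 & q2)) | (q4 <-> ~q1))  //  T q4.
          branch 1.2.1 (add T (((q5 <-> q2) | (q3 & q2)) | (q4 <-> ~q1))):
            T (((q5 <-> q2) | (q3 & q2)) | (q4 <-> ~q1)): β-rule — branch into T ((q5 <-> q2) | (q3 & q2))  //  T (q4 <-> ~q1).
              branch 1.2.1.1 (add T ((q5 <-> q2) | (q3 & q2))):
                T ((q5 <-> q2) | (q3 & q2)): β-rule — branch into T (q5 <-> q2)  //  T (q3 & q2).
                  branch 1.2.1.1.1 (add T (q5 <-> q2)):
                    T (q5 <-> q2): β-rule — branch into T q5, T q2  //  F q5, F q2.
                      branch 1.2.1.1.1.1 (add T q5, T q2):
                        ○ open, literals {q2=1, q5=1}.
                      branch 1.2.1.1.1.2 (add F q5, F q2):
                        × closes — contains both q5 and ~q5.
                  branch 1.2.1.1.2 (add T (q3 & q2)):
                    T (q3 & q2): α-rule — add T q3, T q2.
                    ○ open, literals {q2=1, q3=1, q5=1}.
              branch 1.2.1.2 (add T (q4 <-> ~q1)):
                T (q4 <-> ~q1): β-rule — branch into T q4, T ~q1  //  F q4, F ~q1.
                  branch 1.2.1.2.1 (add T q4, T ~q1):
                    ○ open, literals {q1=0, q2=1, q4=1, q5=1}.
                  branch 1.2.1.2.2 (add F q4, F ~q1):
                    ○ open, literals {q1=1, q2=1, q4=0, q5=1}.
          branch 1.2.2 (add T q4):
            ○ open, literals {q2=1, q4=1, q5=1}.
  branch 2 (add F ((q3 | q2) & ((((q5 <-> q2) | (q3 & q2)) | (q4 <-> ~q1)) | q4)), F q5):
    F ((q3 | q2) & ((((q5 <-> q2) | (q3 & q2)) | (q4 <-> ~q1)) | q4)): β-rule — branch into F (q3 | q2)  //  F ((((q5 <-> q2) | (q3 & q2)) | (q4 <-> ~q1)) | q4).
      branch 2.1 (add F (q3 | q2)):
        F (q3 | q2): α-rule — add F q3, F q2.
        ○ open, literals {q2=0, q3=0, q5=0}.
      branch 2.2 (add F ((((q5 <-> q2) | (q3 & q2)) | (q4 <-> ~q1)) | q4)):
        F ((((q5 <-> q2) | (q3 & q2)) | (q4 <-> ~q1)) | q4): α-rule — add F (((q5 <-> q2) | (q3 & q2)) | (q4 <-> ~q1)), F q4.
        F (((q5 <-> q2) | (q3 & q2)) | (q4 <-> ~q1)): α-rule — add F ((q5 <-> q2) | (q3 & q2)), F (q4 <-> ~q1).
        F ((q5 <-> q2) | (q3 & q2)): α-rule — add F (q5 <-> q2), F (q3 & q2).
        F (q4 <-> ~q1): β-rule — branch into T q4, F ~q1  //  F q4, T ~q1.
          branch 2.2.1 (add T q4, F ~q1):
            × closes — contains both q4 and ~q4.
          branch 2.2.2 (add F q4, T ~q1):
            F (q5 <-> q2): β-rule — branch into T q5, F q2  //  F q5, T q2.
              branch 2.2.2.1 (add T q5, F q2):
                × closes — contains both q5 and ~q5.
              branch 2.2.2.2 (add F q5, T q2):
                F (q3 & q2): β-rule — branch into F q3  //  F q2.
                  branch 2.2.2.2.1 (add F q3):
                    ○ open, literals {q1=0, q2=1, q3=0, q4=0, q5=0}.
                  branch 2.2.2.2.2 (add F q2):
                    × closes — contains both q2 and ~q2.
5 branches closed, 12 open.
Each open branch fixes some atoms; the unmentioned ones are free. Counting distinct full assignments: branch {q2=1, q3=1, q5=1} (q4, q1) contributes 4 new; branch {q2=1, q3=1, q5=1} (q4, q1) contributes 0 new; branch {q1=0, q3=1, q4=1, q5=1} (q2) contributes 1 new; branch {q1=1, q3=1, q4=0, q5=1} (q2) contributes 1 new; branch {q3=1, q4=1, q5=1} (q2, q1) contributes 1 new; branch {q2=1, q5=1} (q4, q1, q3) contributes 4 new; branch {q2=1, q3=1, q5=1} (q4, q1) contributes 0 new; branch {q1=0, q2=1, q4=1, q5=1} (q3) contributes 0 new; branch {q1=1, q2=1, q4=0, q5=1} (q3) contributes 0 new; branch {q2=1, q4=1, q5=1} (q1, q3) contributes 0 new; branch {q2=0, q3=0, q5=0} (q4, q1) contributes 4 new; branch {q1=0, q2=1, q3=0, q4=0, q5=0} (none free) contributes 1 new. Total: 16.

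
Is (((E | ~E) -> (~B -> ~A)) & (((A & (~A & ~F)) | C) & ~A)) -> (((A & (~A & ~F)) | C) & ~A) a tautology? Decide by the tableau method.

Assume the negation and expand:
Initial set: {~((((E | ~E) -> (~B -> ~A)) & (((A & (~A & ~F)) | C) & ~A)) -> (((A & (~A & ~F)) | C) & ~A))}.
~((((E | ~E) -> (~B -> ~A)) & (((A & (~A & ~F)) | C) & ~A)) -> (((A & (~A & ~F)) | C) & ~A)): α-rule — add (((E | ~E) -> (~B -> ~A)) & (((A & (~A & ~F)) | C) & ~A)), ~(((A & (~A & ~F)) | C) & ~A).
(((E | ~E) -> (~B -> ~A)) & (((A & (~A & ~F)) | C) & ~A)): α-rule — add ((E | ~E) -> (~B -> ~A)), (((A & (~A & ~F)) | C) & ~A).
(((A & (~A & ~F)) | C) & ~A): α-rule — add ((A & (~A & ~F)) | C), ~A.
~(((A & (~A & ~F)) | C) & ~A): β-rule — branch into ~((A & (~A & ~F)) | C)  //  ~~A.
  branch 1 (add ~((A & (~A & ~F)) | C)):
    ~((A & (~A & ~F)) | C): α-rule — add ~(A & (~A & ~F)), ~C.
    ((E | ~E) -> (~B -> ~A)): β-rule — branch into ~(E | ~E)  //  (~B -> ~A).
      branch 1.1 (add ~(E | ~E)):
        ~(E | ~E): α-rule — add ~E, ~~E.
        × closes — contains both E and ~E.
      branch 1.2 (add (~B -> ~A)):
        ((A & (~A & ~F)) | C): β-rule — branch into (A & (~A & ~F))  //  C.
          branch 1.2.1 (add (A & (~A & ~F))):
            (A & (~A & ~F)): α-rule — add A, (~A & ~F).
            × closes — contains both A and ~A.
          branch 1.2.2 (add C):
            × closes — contains both C and ~C.
  branch 2 (add ~~A):
    × closes — contains both A and ~A.
All 4 branches close.
Every branch closed, so the negation is unsatisfiable and the formula is valid.

Valid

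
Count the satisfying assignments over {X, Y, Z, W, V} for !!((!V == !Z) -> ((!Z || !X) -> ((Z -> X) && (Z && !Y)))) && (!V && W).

4

Initial set: {(!!((!V == !Z) -> ((!Z || !X) -> ((Z -> X) && (Z && !Y)))) && (!V && W))}.
(!!((!V == !Z) -> ((!Z || !X) -> ((Z -> X) && (Z && !Y)))) && (!V && W)): α-rule — add !!((!V == !Z) -> ((!Z || !X) -> ((Z -> X) && (Z && !Y)))), (!V && W).
!!((!V == !Z) -> ((!Z || !X) -> ((Z -> X) && (Z && !Y)))): drop double negation, giving ((!V == !Z) -> ((!Z || !X) -> ((Z -> X) && (Z && !Y)))).
(!V && W): α-rule — add !V, W.
((!V == !Z) -> ((!Z || !X) -> ((Z -> X) && (Z && !Y)))): β-rule — branch into !(!V == !Z)  //  ((!Z || !X) -> ((Z -> X) && (Z && !Y))).
  branch 1 (add !(!V == !Z)):
    !(!V == !Z): β-rule — branch into !V, !!Z  //  !!V, !Z.
      branch 1.1 (add !V, !!Z):
        ○ open, literals {V=F, W=T, Z=T}.
      branch 1.2 (add !!V, !Z):
        × closes — contains both V and !V.
  branch 2 (add ((!Z || !X) -> ((Z -> X) && (Z && !Y)))):
    ((!Z || !X) -> ((Z -> X) && (Z && !Y))): β-rule — branch into !(!Z || !X)  //  ((Z -> X) && (Z && !Y)).
      branch 2.1 (add !(!Z || !X)):
        !(!Z || !X): α-rule — add !!Z, !!X.
        ○ open, literals {V=F, W=T, X=T, Z=T}.
      branch 2.2 (add ((Z -> X) && (Z && !Y))):
        ((Z -> X) && (Z && !Y)): α-rule — add (Z -> X), (Z && !Y).
        (Z && !Y): α-rule — add Z, !Y.
        (Z -> X): β-rule — branch into !Z  //  X.
          branch 2.2.1 (add !Z):
            × closes — contains both Z and !Z.
          branch 2.2.2 (add X):
            ○ open, literals {V=F, W=T, X=T, Y=F, Z=T}.
2 branches closed, 3 open.
Each open branch fixes some atoms; the unmentioned ones are free. Counting distinct full assignments: branch {V=F, W=T, Z=T} (X, Y) contributes 4 new; branch {V=F, W=T, X=T, Z=T} (Y) contributes 0 new; branch {V=F, W=T, X=T, Y=F, Z=T} (none free) contributes 0 new. Total: 4.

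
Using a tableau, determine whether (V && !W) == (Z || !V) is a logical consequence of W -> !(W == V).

No

Initial set: {(W -> !(W == V)); !((V && !W) == (Z || !V))}.
(W -> !(W == V)): β-rule — branch into !W  //  !(W == V).
  branch 1 (add !W):
    !((V && !W) == (Z || !V)): β-rule — branch into (V && !W), !(Z || !V)  //  !(V && !W), (Z || !V).
      branch 1.1 (add (V && !W), !(Z || !V)):
        (V && !W): α-rule — add V, !W.
        !(Z || !V): α-rule — add !Z, !!V.
        ○ open, literals {V=1, W=0, Z=0}.
      branch 1.2 (add !(V && !W), (Z || !V)):
        !(V && !W): β-rule — branch into !V  //  !!W.
          branch 1.2.1 (add !V):
            (Z || !V): β-rule — branch into Z  //  !V.
              branch 1.2.1.1 (add Z):
                ○ open, literals {V=0, W=0, Z=1}.
              branch 1.2.1.2 (add !V):
                ○ open, literals {V=0, W=0}.
          branch 1.2.2 (add !!W):
            × closes — contains both W and !W.
  branch 2 (add !(W == V)):
    !((V && !W) == (Z || !V)): β-rule — branch into (V && !W), !(Z || !V)  //  !(V && !W), (Z || !V).
      branch 2.1 (add (V && !W), !(Z || !V)):
        (V && !W): α-rule — add V, !W.
        !(Z || !V): α-rule — add !Z, !!V.
        !(W == V): β-rule — branch into W, !V  //  !W, V.
          branch 2.1.1 (add W, !V):
            × closes — contains both W and !W.
          branch 2.1.2 (add !W, V):
            ○ open, literals {V=1, W=0, Z=0}.
      branch 2.2 (add !(V && !W), (Z || !V)):
        !(W == V): β-rule — branch into W, !V  //  !W, V.
          branch 2.2.1 (add W, !V):
            !(V && !W): β-rule — branch into !V  //  !!W.
              branch 2.2.1.1 (add !V):
                (Z || !V): β-rule — branch into Z  //  !V.
                  branch 2.2.1.1.1 (add Z):
                    ○ open, literals {V=0, W=1, Z=1}.
                  branch 2.2.1.1.2 (add !V):
                    ○ open, literals {V=0, W=1}.
              branch 2.2.1.2 (add !!W):
                (Z || !V): β-rule — branch into Z  //  !V.
                  branch 2.2.1.2.1 (add Z):
                    ○ open, literals {V=0, W=1, Z=1}.
                  branch 2.2.1.2.2 (add !V):
                    ○ open, literals {V=0, W=1}.
          branch 2.2.2 (add !W, V):
            !(V && !W): β-rule — branch into !V  //  !!W.
              branch 2.2.2.1 (add !V):
                × closes — contains both V and !V.
              branch 2.2.2.2 (add !!W):
                × closes — contains both W and !W.
4 branches closed, 8 open.
An open branch gives a countermodel: V=1, W=0, Z=0 (unmentioned atoms arbitrary); the premises hold there but the conclusion fails.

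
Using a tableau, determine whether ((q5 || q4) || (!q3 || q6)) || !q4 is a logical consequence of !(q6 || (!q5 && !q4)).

Initial set: {T !(q6 || (!q5 && !q4)); F (((q5 || q4) || (!q3 || q6)) || !q4)}.
T !(q6 || (!q5 && !q4)): α-rule — add F q6, F (!q5 && !q4).
F (((q5 || q4) || (!q3 || q6)) || !q4): α-rule — add F ((q5 || q4) || (!q3 || q6)), F !q4.
F ((q5 || q4) || (!q3 || q6)): α-rule — add F (q5 || q4), F (!q3 || q6).
F (q5 || q4): α-rule — add F q5, F q4.
× closes — contains both q4 and !q4.
All 1 branch closes.
Every branch closed, so the premises entail the conclusion.

Yes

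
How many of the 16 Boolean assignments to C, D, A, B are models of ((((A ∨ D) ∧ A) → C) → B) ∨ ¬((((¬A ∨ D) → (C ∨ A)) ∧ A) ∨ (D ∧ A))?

Initial set: {(((((A ∨ D) ∧ A) → C) → B) ∨ ¬((((¬A ∨ D) → (C ∨ A)) ∧ A) ∨ (D ∧ A)))}.
(((((A ∨ D) ∧ A) → C) → B) ∨ ¬((((¬A ∨ D) → (C ∨ A)) ∧ A) ∨ (D ∧ A))): β-rule — branch into ((((A ∨ D) ∧ A) → C) → B)  //  ¬((((¬A ∨ D) → (C ∨ A)) ∧ A) ∨ (D ∧ A)).
  branch 1 (add ((((A ∨ D) ∧ A) → C) → B)):
    ((((A ∨ D) ∧ A) → C) → B): β-rule — branch into ¬(((A ∨ D) ∧ A) → C)  //  B.
      branch 1.1 (add ¬(((A ∨ D) ∧ A) → C)):
        ¬(((A ∨ D) ∧ A) → C): α-rule — add ((A ∨ D) ∧ A), ¬C.
        ((A ∨ D) ∧ A): α-rule — add (A ∨ D), A.
        (A ∨ D): β-rule — branch into A  //  D.
          branch 1.1.1 (add A):
            ○ open, literals {A=true, C=false}.
          branch 1.1.2 (add D):
            ○ open, literals {A=true, C=false, D=true}.
      branch 1.2 (add B):
        ○ open, literals {B=true}.
  branch 2 (add ¬((((¬A ∨ D) → (C ∨ A)) ∧ A) ∨ (D ∧ A))):
    ¬((((¬A ∨ D) → (C ∨ A)) ∧ A) ∨ (D ∧ A)): α-rule — add ¬(((¬A ∨ D) → (C ∨ A)) ∧ A), ¬(D ∧ A).
    ¬(((¬A ∨ D) → (C ∨ A)) ∧ A): β-rule — branch into ¬((¬A ∨ D) → (C ∨ A))  //  ¬A.
      branch 2.1 (add ¬((¬A ∨ D) → (C ∨ A))):
        ¬((¬A ∨ D) → (C ∨ A)): α-rule — add (¬A ∨ D), ¬(C ∨ A).
        ¬(C ∨ A): α-rule — add ¬C, ¬A.
        ¬(D ∧ A): β-rule — branch into ¬D  //  ¬A.
          branch 2.1.1 (add ¬D):
            (¬A ∨ D): β-rule — branch into ¬A  //  D.
              branch 2.1.1.1 (add ¬A):
                ○ open, literals {A=false, C=false, D=false}.
              branch 2.1.1.2 (add D):
                × closes — contains both D and ¬D.
          branch 2.1.2 (add ¬A):
            (¬A ∨ D): β-rule — branch into ¬A  //  D.
              branch 2.1.2.1 (add ¬A):
                ○ open, literals {A=false, C=false}.
              branch 2.1.2.2 (add D):
                ○ open, literals {A=false, C=false, D=true}.
      branch 2.2 (add ¬A):
        ¬(D ∧ A): β-rule — branch into ¬D  //  ¬A.
          branch 2.2.1 (add ¬D):
            ○ open, literals {A=false, D=false}.
          branch 2.2.2 (add ¬A):
            ○ open, literals {A=false}.
1 branch closed, 8 open.
Each open branch fixes some atoms; the unmentioned ones are free. Counting distinct full assignments: branch {A=true, C=false} (D, B) contributes 4 new; branch {A=true, C=false, D=true} (B) contributes 0 new; branch {B=true} (C, D, A) contributes 6 new; branch {A=false, C=false, D=false} (B) contributes 1 new; branch {A=false, C=false} (D, B) contributes 1 new; branch {A=false, C=false, D=true} (B) contributes 0 new; branch {A=false, D=false} (C, B) contributes 1 new; branch {A=false} (C, D, B) contributes 1 new. Total: 14.

14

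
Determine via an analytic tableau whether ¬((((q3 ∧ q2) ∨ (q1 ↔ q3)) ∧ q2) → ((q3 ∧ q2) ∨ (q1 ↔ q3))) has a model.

Unsatisfiable

Initial set: {¬((((q3 ∧ q2) ∨ (q1 ↔ q3)) ∧ q2) → ((q3 ∧ q2) ∨ (q1 ↔ q3)))}.
¬((((q3 ∧ q2) ∨ (q1 ↔ q3)) ∧ q2) → ((q3 ∧ q2) ∨ (q1 ↔ q3))): α-rule — add (((q3 ∧ q2) ∨ (q1 ↔ q3)) ∧ q2), ¬((q3 ∧ q2) ∨ (q1 ↔ q3)).
(((q3 ∧ q2) ∨ (q1 ↔ q3)) ∧ q2): α-rule — add ((q3 ∧ q2) ∨ (q1 ↔ q3)), q2.
¬((q3 ∧ q2) ∨ (q1 ↔ q3)): α-rule — add ¬(q3 ∧ q2), ¬(q1 ↔ q3).
((q3 ∧ q2) ∨ (q1 ↔ q3)): β-rule — branch into (q3 ∧ q2)  //  (q1 ↔ q3).
  branch 1 (add (q3 ∧ q2)):
    (q3 ∧ q2): α-rule — add q3, q2.
    ¬(q3 ∧ q2): β-rule — branch into ¬q3  //  ¬q2.
      branch 1.1 (add ¬q3):
        × closes — contains both q3 and ¬q3.
      branch 1.2 (add ¬q2):
        × closes — contains both q2 and ¬q2.
  branch 2 (add (q1 ↔ q3)):
    ¬(q3 ∧ q2): β-rule — branch into ¬q3  //  ¬q2.
      branch 2.1 (add ¬q3):
        ¬(q1 ↔ q3): β-rule — branch into q1, ¬q3  //  ¬q1, q3.
          branch 2.1.1 (add q1, ¬q3):
            (q1 ↔ q3): β-rule — branch into q1, q3  //  ¬q1, ¬q3.
              branch 2.1.1.1 (add q1, q3):
                × closes — contains both q3 and ¬q3.
              branch 2.1.1.2 (add ¬q1, ¬q3):
                × closes — contains both q1 and ¬q1.
          branch 2.1.2 (add ¬q1, q3):
            × closes — contains both q3 and ¬q3.
      branch 2.2 (add ¬q2):
        × closes — contains both q2 and ¬q2.
All 6 branches close.
Every branch closed; the formula is unsatisfiable.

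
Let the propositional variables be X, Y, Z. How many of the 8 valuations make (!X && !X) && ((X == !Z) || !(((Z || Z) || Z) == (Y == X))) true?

Initial set: {((!X && !X) && ((X == !Z) || !(((Z || Z) || Z) == (Y == X))))}.
((!X && !X) && ((X == !Z) || !(((Z || Z) || Z) == (Y == X)))): α-rule — add (!X && !X), ((X == !Z) || !(((Z || Z) || Z) == (Y == X))).
(!X && !X): α-rule — add !X, !X.
((X == !Z) || !(((Z || Z) || Z) == (Y == X))): β-rule — branch into (X == !Z)  //  !(((Z || Z) || Z) == (Y == X)).
  branch 1 (add (X == !Z)):
    (X == !Z): β-rule — branch into X, !Z  //  !X, !!Z.
      branch 1.1 (add X, !Z):
        × closes — contains both X and !X.
      branch 1.2 (add !X, !!Z):
        ○ open, literals {X=0, Z=1}.
  branch 2 (add !(((Z || Z) || Z) == (Y == X))):
    !(((Z || Z) || Z) == (Y == X)): β-rule — branch into ((Z || Z) || Z), !(Y == X)  //  !((Z || Z) || Z), (Y == X).
      branch 2.1 (add ((Z || Z) || Z), !(Y == X)):
        ((Z || Z) || Z): β-rule — branch into (Z || Z)  //  Z.
          branch 2.1.1 (add (Z || Z)):
            !(Y == X): β-rule — branch into Y, !X  //  !Y, X.
              branch 2.1.1.1 (add Y, !X):
                (Z || Z): β-rule — branch into Z  //  Z.
                  branch 2.1.1.1.1 (add Z):
                    ○ open, literals {X=0, Y=1, Z=1}.
                  branch 2.1.1.1.2 (add Z):
                    ○ open, literals {X=0, Y=1, Z=1}.
              branch 2.1.1.2 (add !Y, X):
                × closes — contains both X and !X.
          branch 2.1.2 (add Z):
            !(Y == X): β-rule — branch into Y, !X  //  !Y, X.
              branch 2.1.2.1 (add Y, !X):
                ○ open, literals {X=0, Y=1, Z=1}.
              branch 2.1.2.2 (add !Y, X):
                × closes — contains both X and !X.
      branch 2.2 (add !((Z || Z) || Z), (Y == X)):
        !((Z || Z) || Z): α-rule — add !(Z || Z), !Z.
        !(Z || Z): α-rule — add !Z, !Z.
        (Y == X): β-rule — branch into Y, X  //  !Y, !X.
          branch 2.2.1 (add Y, X):
            × closes — contains both X and !X.
          branch 2.2.2 (add !Y, !X):
            ○ open, literals {X=0, Y=0, Z=0}.
4 branches closed, 5 open.
Each open branch fixes some atoms; the unmentioned ones are free. Counting distinct full assignments: branch {X=0, Z=1} (Y) contributes 2 new; branch {X=0, Y=1, Z=1} (none free) contributes 0 new; branch {X=0, Y=1, Z=1} (none free) contributes 0 new; branch {X=0, Y=1, Z=1} (none free) contributes 0 new; branch {X=0, Y=0, Z=0} (none free) contributes 1 new. Total: 3.

3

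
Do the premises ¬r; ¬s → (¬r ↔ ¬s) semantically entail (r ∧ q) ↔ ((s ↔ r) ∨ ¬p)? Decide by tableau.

No

Initial set: {¬r; (¬s → (¬r ↔ ¬s)); ¬((r ∧ q) ↔ ((s ↔ r) ∨ ¬p))}.
(¬s → (¬r ↔ ¬s)): β-rule — branch into ¬¬s  //  (¬r ↔ ¬s).
  branch 1 (add ¬¬s):
    ¬((r ∧ q) ↔ ((s ↔ r) ∨ ¬p)): β-rule — branch into (r ∧ q), ¬((s ↔ r) ∨ ¬p)  //  ¬(r ∧ q), ((s ↔ r) ∨ ¬p).
      branch 1.1 (add (r ∧ q), ¬((s ↔ r) ∨ ¬p)):
        (r ∧ q): α-rule — add r, q.
        × closes — contains both r and ¬r.
      branch 1.2 (add ¬(r ∧ q), ((s ↔ r) ∨ ¬p)):
        ¬(r ∧ q): β-rule — branch into ¬r  //  ¬q.
          branch 1.2.1 (add ¬r):
            ((s ↔ r) ∨ ¬p): β-rule — branch into (s ↔ r)  //  ¬p.
              branch 1.2.1.1 (add (s ↔ r)):
                (s ↔ r): β-rule — branch into s, r  //  ¬s, ¬r.
                  branch 1.2.1.1.1 (add s, r):
                    × closes — contains both r and ¬r.
                  branch 1.2.1.1.2 (add ¬s, ¬r):
                    × closes — contains both s and ¬s.
              branch 1.2.1.2 (add ¬p):
                ○ open, literals {p=F, r=F, s=T}.
          branch 1.2.2 (add ¬q):
            ((s ↔ r) ∨ ¬p): β-rule — branch into (s ↔ r)  //  ¬p.
              branch 1.2.2.1 (add (s ↔ r)):
                (s ↔ r): β-rule — branch into s, r  //  ¬s, ¬r.
                  branch 1.2.2.1.1 (add s, r):
                    × closes — contains both r and ¬r.
                  branch 1.2.2.1.2 (add ¬s, ¬r):
                    × closes — contains both s and ¬s.
              branch 1.2.2.2 (add ¬p):
                ○ open, literals {p=F, q=F, r=F, s=T}.
  branch 2 (add (¬r ↔ ¬s)):
    ¬((r ∧ q) ↔ ((s ↔ r) ∨ ¬p)): β-rule — branch into (r ∧ q), ¬((s ↔ r) ∨ ¬p)  //  ¬(r ∧ q), ((s ↔ r) ∨ ¬p).
      branch 2.1 (add (r ∧ q), ¬((s ↔ r) ∨ ¬p)):
        (r ∧ q): α-rule — add r, q.
        × closes — contains both r and ¬r.
      branch 2.2 (add ¬(r ∧ q), ((s ↔ r) ∨ ¬p)):
        (¬r ↔ ¬s): β-rule — branch into ¬r, ¬s  //  ¬¬r, ¬¬s.
          branch 2.2.1 (add ¬r, ¬s):
            ¬(r ∧ q): β-rule — branch into ¬r  //  ¬q.
              branch 2.2.1.1 (add ¬r):
                ((s ↔ r) ∨ ¬p): β-rule — branch into (s ↔ r)  //  ¬p.
                  branch 2.2.1.1.1 (add (s ↔ r)):
                    (s ↔ r): β-rule — branch into s, r  //  ¬s, ¬r.
                      branch 2.2.1.1.1.1 (add s, r):
                        × closes — contains both s and ¬s.
                      branch 2.2.1.1.1.2 (add ¬s, ¬r):
                        ○ open, literals {r=F, s=F}.
                  branch 2.2.1.1.2 (add ¬p):
                    ○ open, literals {p=F, r=F, s=F}.
              branch 2.2.1.2 (add ¬q):
                ((s ↔ r) ∨ ¬p): β-rule — branch into (s ↔ r)  //  ¬p.
                  branch 2.2.1.2.1 (add (s ↔ r)):
                    (s ↔ r): β-rule — branch into s, r  //  ¬s, ¬r.
                      branch 2.2.1.2.1.1 (add s, r):
                        × closes — contains both s and ¬s.
                      branch 2.2.1.2.1.2 (add ¬s, ¬r):
                        ○ open, literals {q=F, r=F, s=F}.
                  branch 2.2.1.2.2 (add ¬p):
                    ○ open, literals {p=F, q=F, r=F, s=F}.
          branch 2.2.2 (add ¬¬r, ¬¬s):
            × closes — contains both r and ¬r.
9 branches closed, 6 open.
An open branch gives a countermodel: p=F, r=F, s=T (unmentioned atoms arbitrary); the premises hold there but the conclusion fails.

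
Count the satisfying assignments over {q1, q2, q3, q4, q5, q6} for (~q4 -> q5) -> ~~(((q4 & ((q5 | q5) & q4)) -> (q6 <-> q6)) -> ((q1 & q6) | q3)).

46

Initial set: {((~q4 -> q5) -> ~~(((q4 & ((q5 | q5) & q4)) -> (q6 <-> q6)) -> ((q1 & q6) | q3)))}.
((~q4 -> q5) -> ~~(((q4 & ((q5 | q5) & q4)) -> (q6 <-> q6)) -> ((q1 & q6) | q3))): β-rule — branch into ~(~q4 -> q5)  //  ~~(((q4 & ((q5 | q5) & q4)) -> (q6 <-> q6)) -> ((q1 & q6) | q3)).
  branch 1 (add ~(~q4 -> q5)):
    ~(~q4 -> q5): α-rule — add ~q4, ~q5.
    ○ open, literals {q4=F, q5=F}.
  branch 2 (add ~~(((q4 & ((q5 | q5) & q4)) -> (q6 <-> q6)) -> ((q1 & q6) | q3))):
    ~~(((q4 & ((q5 | q5) & q4)) -> (q6 <-> q6)) -> ((q1 & q6) | q3)): drop double negation, giving (((q4 & ((q5 | q5) & q4)) -> (q6 <-> q6)) -> ((q1 & q6) | q3)).
    (((q4 & ((q5 | q5) & q4)) -> (q6 <-> q6)) -> ((q1 & q6) | q3)): β-rule — branch into ~((q4 & ((q5 | q5) & q4)) -> (q6 <-> q6))  //  ((q1 & q6) | q3).
      branch 2.1 (add ~((q4 & ((q5 | q5) & q4)) -> (q6 <-> q6))):
        ~((q4 & ((q5 | q5) & q4)) -> (q6 <-> q6)): α-rule — add (q4 & ((q5 | q5) & q4)), ~(q6 <-> q6).
        (q4 & ((q5 | q5) & q4)): α-rule — add q4, ((q5 | q5) & q4).
        ((q5 | q5) & q4): α-rule — add (q5 | q5), q4.
        ~(q6 <-> q6): β-rule — branch into q6, ~q6  //  ~q6, q6.
          branch 2.1.1 (add q6, ~q6):
            × closes — contains both q6 and ~q6.
          branch 2.1.2 (add ~q6, q6):
            × closes — contains both q6 and ~q6.
      branch 2.2 (add ((q1 & q6) | q3)):
        ((q1 & q6) | q3): β-rule — branch into (q1 & q6)  //  q3.
          branch 2.2.1 (add (q1 & q6)):
            (q1 & q6): α-rule — add q1, q6.
            ○ open, literals {q1=T, q6=T}.
          branch 2.2.2 (add q3):
            ○ open, literals {q3=T}.
2 branches closed, 3 open.
Each open branch fixes some atoms; the unmentioned ones are free. Counting distinct full assignments: branch {q4=F, q5=F} (q1, q2, q3, q6) contributes 16 new; branch {q1=T, q6=T} (q2, q3, q4, q5) contributes 12 new; branch {q3=T} (q1, q2, q4, q5, q6) contributes 18 new. Total: 46.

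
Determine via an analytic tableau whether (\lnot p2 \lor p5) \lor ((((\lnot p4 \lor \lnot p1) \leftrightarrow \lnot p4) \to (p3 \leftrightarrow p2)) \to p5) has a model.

Satisfiable

Initial set: {T ((\lnot p2 \lor p5) \lor ((((\lnot p4 \lor \lnot p1) \leftrightarrow \lnot p4) \to (p3 \leftrightarrow p2)) \to p5))}.
T ((\lnot p2 \lor p5) \lor ((((\lnot p4 \lor \lnot p1) \leftrightarrow \lnot p4) \to (p3 \leftrightarrow p2)) \to p5)): β-rule — branch into T (\lnot p2 \lor p5)  //  T ((((\lnot p4 \lor \lnot p1) \leftrightarrow \lnot p4) \to (p3 \leftrightarrow p2)) \to p5).
  branch 1 (add T (\lnot p2 \lor p5)):
    T (\lnot p2 \lor p5): β-rule — branch into T \lnot p2  //  T p5.
      branch 1.1 (add T \lnot p2):
        ○ open, literals {p2=F}.
      branch 1.2 (add T p5):
        ○ open, literals {p5=T}.
  branch 2 (add T ((((\lnot p4 \lor \lnot p1) \leftrightarrow \lnot p4) \to (p3 \leftrightarrow p2)) \to p5)):
    T ((((\lnot p4 \lor \lnot p1) \leftrightarrow \lnot p4) \to (p3 \leftrightarrow p2)) \to p5): β-rule — branch into F (((\lnot p4 \lor \lnot p1) \leftrightarrow \lnot p4) \to (p3 \leftrightarrow p2))  //  T p5.
      branch 2.1 (add F (((\lnot p4 \lor \lnot p1) \leftrightarrow \lnot p4) \to (p3 \leftrightarrow p2))):
        F (((\lnot p4 \lor \lnot p1) \leftrightarrow \lnot p4) \to (p3 \leftrightarrow p2)): α-rule — add T ((\lnot p4 \lor \lnot p1) \leftrightarrow \lnot p4), F (p3 \leftrightarrow p2).
        T ((\lnot p4 \lor \lnot p1) \leftrightarrow \lnot p4): β-rule — branch into T (\lnot p4 \lor \lnot p1), T \lnot p4  //  F (\lnot p4 \lor \lnot p1), F \lnot p4.
          branch 2.1.1 (add T (\lnot p4 \lor \lnot p1), T \lnot p4):
            F (p3 \leftrightarrow p2): β-rule — branch into T p3, F p2  //  F p3, T p2.
              branch 2.1.1.1 (add T p3, F p2):
                T (\lnot p4 \lor \lnot p1): β-rule — branch into T \lnot p4  //  T \lnot p1.
                  branch 2.1.1.1.1 (add T \lnot p4):
                    ○ open, literals {p2=F, p3=T, p4=F}.
                  branch 2.1.1.1.2 (add T \lnot p1):
                    ○ open, literals {p1=F, p2=F, p3=T, p4=F}.
              branch 2.1.1.2 (add F p3, T p2):
                T (\lnot p4 \lor \lnot p1): β-rule — branch into T \lnot p4  //  T \lnot p1.
                  branch 2.1.1.2.1 (add T \lnot p4):
                    ○ open, literals {p2=T, p3=F, p4=F}.
                  branch 2.1.1.2.2 (add T \lnot p1):
                    ○ open, literals {p1=F, p2=T, p3=F, p4=F}.
          branch 2.1.2 (add F (\lnot p4 \lor \lnot p1), F \lnot p4):
            F (\lnot p4 \lor \lnot p1): α-rule — add F \lnot p4, F \lnot p1.
            F (p3 \leftrightarrow p2): β-rule — branch into T p3, F p2  //  F p3, T p2.
              branch 2.1.2.1 (add T p3, F p2):
                ○ open, literals {p1=T, p2=F, p3=T, p4=T}.
              branch 2.1.2.2 (add F p3, T p2):
                ○ open, literals {p1=T, p2=T, p3=F, p4=T}.
      branch 2.2 (add T p5):
        ○ open, literals {p5=T}.
0 branches closed, 9 open.
An open branch gives a satisfying assignment: p2=F.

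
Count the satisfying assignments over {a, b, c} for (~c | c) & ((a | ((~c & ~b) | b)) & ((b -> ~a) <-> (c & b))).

2

Initial set: {T ((~c | c) & ((a | ((~c & ~b) | b)) & ((b -> ~a) <-> (c & b))))}.
T ((~c | c) & ((a | ((~c & ~b) | b)) & ((b -> ~a) <-> (c & b)))): α-rule — add T (~c | c), T ((a | ((~c & ~b) | b)) & ((b -> ~a) <-> (c & b))).
T ((a | ((~c & ~b) | b)) & ((b -> ~a) <-> (c & b))): α-rule — add T (a | ((~c & ~b) | b)), T ((b -> ~a) <-> (c & b)).
T (~c | c): β-rule — branch into T ~c  //  T c.
  branch 1 (add T ~c):
    T (a | ((~c & ~b) | b)): β-rule — branch into T a  //  T ((~c & ~b) | b).
      branch 1.1 (add T a):
        T ((b -> ~a) <-> (c & b)): β-rule — branch into T (b -> ~a), T (c & b)  //  F (b -> ~a), F (c & b).
          branch 1.1.1 (add T (b -> ~a), T (c & b)):
            T (c & b): α-rule — add T c, T b.
            × closes — contains both c and ~c.
          branch 1.1.2 (add F (b -> ~a), F (c & b)):
            F (b -> ~a): α-rule — add T b, F ~a.
            F (c & b): β-rule — branch into F c  //  F b.
              branch 1.1.2.1 (add F c):
                ○ open, literals {a=true, b=true, c=false}.
              branch 1.1.2.2 (add F b):
                × closes — contains both b and ~b.
      branch 1.2 (add T ((~c & ~b) | b)):
        T ((b -> ~a) <-> (c & b)): β-rule — branch into T (b -> ~a), T (c & b)  //  F (b -> ~a), F (c & b).
          branch 1.2.1 (add T (b -> ~a), T (c & b)):
            T (c & b): α-rule — add T c, T b.
            × closes — contains both c and ~c.
          branch 1.2.2 (add F (b -> ~a), F (c & b)):
            F (b -> ~a): α-rule — add T b, F ~a.
            T ((~c & ~b) | b): β-rule — branch into T (~c & ~b)  //  T b.
              branch 1.2.2.1 (add T (~c & ~b)):
                T (~c & ~b): α-rule — add T ~c, T ~b.
                × closes — contains both b and ~b.
              branch 1.2.2.2 (add T b):
                F (c & b): β-rule — branch into F c  //  F b.
                  branch 1.2.2.2.1 (add F c):
                    ○ open, literals {a=true, b=true, c=false}.
                  branch 1.2.2.2.2 (add F b):
                    × closes — contains both b and ~b.
  branch 2 (add T c):
    T (a | ((~c & ~b) | b)): β-rule — branch into T a  //  T ((~c & ~b) | b).
      branch 2.1 (add T a):
        T ((b -> ~a) <-> (c & b)): β-rule — branch into T (b -> ~a), T (c & b)  //  F (b -> ~a), F (c & b).
          branch 2.1.1 (add T (b -> ~a), T (c & b)):
            T (c & b): α-rule — add T c, T b.
            T (b -> ~a): β-rule — branch into F b  //  T ~a.
              branch 2.1.1.1 (add F b):
                × closes — contains both b and ~b.
              branch 2.1.1.2 (add T ~a):
                × closes — contains both a and ~a.
          branch 2.1.2 (add F (b -> ~a), F (c & b)):
            F (b -> ~a): α-rule — add T b, F ~a.
            F (c & b): β-rule — branch into F c  //  F b.
              branch 2.1.2.1 (add F c):
                × closes — contains both c and ~c.
              branch 2.1.2.2 (add F b):
                × closes — contains both b and ~b.
      branch 2.2 (add T ((~c & ~b) | b)):
        T ((b -> ~a) <-> (c & b)): β-rule — branch into T (b -> ~a), T (c & b)  //  F (b -> ~a), F (c & b).
          branch 2.2.1 (add T (b -> ~a), T (c & b)):
            T (c & b): α-rule — add T c, T b.
            T ((~c & ~b) | b): β-rule — branch into T (~c & ~b)  //  T b.
              branch 2.2.1.1 (add T (~c & ~b)):
                T (~c & ~b): α-rule — add T ~c, T ~b.
                × closes — contains both c and ~c.
              branch 2.2.1.2 (add T b):
                T (b -> ~a): β-rule — branch into F b  //  T ~a.
                  branch 2.2.1.2.1 (add F b):
                    × closes — contains both b and ~b.
                  branch 2.2.1.2.2 (add T ~a):
                    ○ open, literals {a=false, b=true, c=true}.
          branch 2.2.2 (add F (b -> ~a), F (c & b)):
            F (b -> ~a): α-rule — add T b, F ~a.
            T ((~c & ~b) | b): β-rule — branch into T (~c & ~b)  //  T b.
              branch 2.2.2.1 (add T (~c & ~b)):
                T (~c & ~b): α-rule — add T ~c, T ~b.
                × closes — contains both c and ~c.
              branch 2.2.2.2 (add T b):
                F (c & b): β-rule — branch into F c  //  F b.
                  branch 2.2.2.2.1 (add F c):
                    × closes — contains both c and ~c.
                  branch 2.2.2.2.2 (add F b):
                    × closes — contains both b and ~b.
14 branches closed, 3 open.
Each open branch fixes some atoms; the unmentioned ones are free. Counting distinct full assignments: branch {a=true, b=true, c=false} (none free) contributes 1 new; branch {a=true, b=true, c=false} (none free) contributes 0 new; branch {a=false, b=true, c=true} (none free) contributes 1 new. Total: 2.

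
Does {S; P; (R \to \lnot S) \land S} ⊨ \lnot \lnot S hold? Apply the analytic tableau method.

Yes

Initial set: {T S; T P; T ((R \to \lnot S) \land S); F \lnot \lnot S}.
T ((R \to \lnot S) \land S): α-rule — add T (R \to \lnot S), T S.
F \lnot \lnot S: drop double negation, giving F S.
× closes — contains both S and \lnot S.
All 1 branch closes.
Every branch closed, so the premises entail the conclusion.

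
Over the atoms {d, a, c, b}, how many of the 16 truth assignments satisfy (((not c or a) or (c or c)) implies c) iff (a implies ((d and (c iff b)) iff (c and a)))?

6

Initial set: {((((not c or a) or (c or c)) implies c) iff (a implies ((d and (c iff b)) iff (c and a))))}.
((((not c or a) or (c or c)) implies c) iff (a implies ((d and (c iff b)) iff (c and a)))): β-rule — branch into (((not c or a) or (c or c)) implies c), (a implies ((d and (c iff b)) iff (c and a)))  //  not (((not c or a) or (c or c)) implies c), not (a implies ((d and (c iff b)) iff (c and a))).
  branch 1 (add (((not c or a) or (c or c)) implies c), (a implies ((d and (c iff b)) iff (c and a)))):
    (((not c or a) or (c or c)) implies c): β-rule — branch into not ((not c or a) or (c or c))  //  c.
      branch 1.1 (add not ((not c or a) or (c or c))):
        not ((not c or a) or (c or c)): α-rule — add not (not c or a), not (c or c).
        not (not c or a): α-rule — add not not c, not a.
        not (c or c): α-rule — add not c, not c.
        × closes — contains both c and not c.
      branch 1.2 (add c):
        (a implies ((d and (c iff b)) iff (c and a))): β-rule — branch into not a  //  ((d and (c iff b)) iff (c and a)).
          branch 1.2.1 (add not a):
            ○ open, literals {a=false, c=true}.
          branch 1.2.2 (add ((d and (c iff b)) iff (c and a))):
            ((d and (c iff b)) iff (c and a)): β-rule — branch into (d and (c iff b)), (c and a)  //  not (d and (c iff b)), not (c and a).
              branch 1.2.2.1 (add (d and (c iff b)), (c and a)):
                (d and (c iff b)): α-rule — add d, (c iff b).
                (c and a): α-rule — add c, a.
                (c iff b): β-rule — branch into c, b  //  not c, not b.
                  branch 1.2.2.1.1 (add c, b):
                    ○ open, literals {a=true, b=true, c=true, d=true}.
                  branch 1.2.2.1.2 (add not c, not b):
                    × closes — contains both c and not c.
              branch 1.2.2.2 (add not (d and (c iff b)), not (c and a)):
                not (d and (c iff b)): β-rule — branch into not d  //  not (c iff b).
                  branch 1.2.2.2.1 (add not d):
                    not (c and a): β-rule — branch into not c  //  not a.
                      branch 1.2.2.2.1.1 (add not c):
                        × closes — contains both c and not c.
                      branch 1.2.2.2.1.2 (add not a):
                        ○ open, literals {a=false, c=true, d=false}.
                  branch 1.2.2.2.2 (add not (c iff b)):
                    not (c and a): β-rule — branch into not c  //  not a.
                      branch 1.2.2.2.2.1 (add not c):
                        × closes — contains both c and not c.
                      branch 1.2.2.2.2.2 (add not a):
                        not (c iff b): β-rule — branch into c, not b  //  not c, b.
                          branch 1.2.2.2.2.2.1 (add c, not b):
                            ○ open, literals {a=false, b=false, c=true}.
                          branch 1.2.2.2.2.2.2 (add not c, b):
                            × closes — contains both c and not c.
  branch 2 (add not (((not c or a) or (c or c)) implies c), not (a implies ((d and (c iff b)) iff (c and a)))):
    not (((not c or a) or (c or c)) implies c): α-rule — add ((not c or a) or (c or c)), not c.
    not (a implies ((d and (c iff b)) iff (c and a))): α-rule — add a, not ((d and (c iff b)) iff (c and a)).
    ((not c or a) or (c or c)): β-rule — branch into (not c or a)  //  (c or c).
      branch 2.1 (add (not c or a)):
        not ((d and (c iff b)) iff (c and a)): β-rule — branch into (d and (c iff b)), not (c and a)  //  not (d and (c iff b)), (c and a).
          branch 2.1.1 (add (d and (c iff b)), not (c and a)):
            (d and (c iff b)): α-rule — add d, (c iff b).
            (not c or a): β-rule — branch into not c  //  a.
              branch 2.1.1.1 (add not c):
                not (c and a): β-rule — branch into not c  //  not a.
                  branch 2.1.1.1.1 (add not c):
                    (c iff b): β-rule — branch into c, b  //  not c, not b.
                      branch 2.1.1.1.1.1 (add c, b):
                        × closes — contains both c and not c.
                      branch 2.1.1.1.1.2 (add not c, not b):
                        ○ open, literals {a=true, b=false, c=false, d=true}.
                  branch 2.1.1.1.2 (add not a):
                    × closes — contains both a and not a.
              branch 2.1.1.2 (add a):
                not (c and a): β-rule — branch into not c  //  not a.
                  branch 2.1.1.2.1 (add not c):
                    (c iff b): β-rule — branch into c, b  //  not c, not b.
                      branch 2.1.1.2.1.1 (add c, b):
                        × closes — contains both c and not c.
                      branch 2.1.1.2.1.2 (add not c, not b):
                        ○ open, literals {a=true, b=false, c=false, d=true}.
                  branch 2.1.1.2.2 (add not a):
                    × closes — contains both a and not a.
          branch 2.1.2 (add not (d and (c iff b)), (c and a)):
            (c and a): α-rule — add c, a.
            × closes — contains both c and not c.
      branch 2.2 (add (c or c)):
        not ((d and (c iff b)) iff (c and a)): β-rule — branch into (d and (c iff b)), not (c and a)  //  not (d and (c iff b)), (c and a).
          branch 2.2.1 (add (d and (c iff b)), not (c and a)):
            (d and (c iff b)): α-rule — add d, (c iff b).
            (c or c): β-rule — branch into c  //  c.
              branch 2.2.1.1 (add c):
                × closes — contains both c and not c.
              branch 2.2.1.2 (add c):
                × closes — contains both c and not c.
          branch 2.2.2 (add not (d and (c iff b)), (c and a)):
            (c and a): α-rule — add c, a.
            × closes — contains both c and not c.
13 branches closed, 6 open.
Each open branch fixes some atoms; the unmentioned ones are free. Counting distinct full assignments: branch {a=false, c=true} (d, b) contributes 4 new; branch {a=true, b=true, c=true, d=true} (none free) contributes 1 new; branch {a=false, c=true, d=false} (b) contributes 0 new; branch {a=false, b=false, c=true} (d) contributes 0 new; branch {a=true, b=false, c=false, d=true} (none free) contributes 1 new; branch {a=true, b=false, c=false, d=true} (none free) contributes 0 new. Total: 6.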